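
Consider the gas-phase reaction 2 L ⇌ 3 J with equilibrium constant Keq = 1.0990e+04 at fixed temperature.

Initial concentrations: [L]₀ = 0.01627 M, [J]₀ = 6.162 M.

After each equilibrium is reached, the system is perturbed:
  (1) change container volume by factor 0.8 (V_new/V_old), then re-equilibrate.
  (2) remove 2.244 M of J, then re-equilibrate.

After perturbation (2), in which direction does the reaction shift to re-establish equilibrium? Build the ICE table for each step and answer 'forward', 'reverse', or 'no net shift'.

Direction: forward

Q₀ = 8.8387e+05 vs Keq = 1.0990e+04 ⇒ Q>K, reverse
Step 1:
                    L           J
  init        0.01627       6.162
  Δ            0.1231     -0.1847
  eq           0.1394       5.977
  solve Keq expr → x = -0.06156; check Q = 1.0990e+04
Then change container volume by factor 0.8 (V_new/V_old).
Step 2:
                    L           J
  init         0.1742       7.472
  Δ           0.01943    -0.02914
  eq           0.1937       7.442
  solve Keq expr → x = -0.009714; check Q = 1.0990e+04
Then remove 2.244 M of J.
Step 3:
                    L           J
  init         0.1937       5.198
  Δ          -0.07683      0.1153
  eq           0.1168       5.314
  solve Keq expr → x = 0.03842; check Q = 1.0990e+04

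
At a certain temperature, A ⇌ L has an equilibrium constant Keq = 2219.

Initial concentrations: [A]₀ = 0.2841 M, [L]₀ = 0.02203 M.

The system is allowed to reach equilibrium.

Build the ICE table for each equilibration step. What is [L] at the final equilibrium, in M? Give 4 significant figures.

Q₀ = 0.07754 vs Keq = 2219 ⇒ Q<K, forward
Step 1:
                   A          L
  I           0.2841    0.02203
  C           -0.284      0.284
  E       1.3790e-04      0.306
  solve Keq expr → x = 0.284; check Q = 2219

[L]_eq = 0.306 M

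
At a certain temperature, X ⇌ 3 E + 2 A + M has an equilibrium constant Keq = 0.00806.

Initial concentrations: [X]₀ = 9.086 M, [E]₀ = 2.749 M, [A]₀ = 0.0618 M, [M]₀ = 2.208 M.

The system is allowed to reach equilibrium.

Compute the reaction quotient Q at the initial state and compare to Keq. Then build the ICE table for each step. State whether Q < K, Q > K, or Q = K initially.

Q₀ = 0.01928 vs Keq = 0.00806 ⇒ Q>K, reverse
Step 1:
                    X           E           A           M
  I             9.086       2.749      0.0618       2.208
  C           0.01051    -0.03154    -0.02102    -0.01051
  E             9.097       2.717     0.04078       2.197
  solve Keq expr → x = -0.01051; check Q = 0.00806

Q₀ = 0.01928; Q > K (proceeds reverse)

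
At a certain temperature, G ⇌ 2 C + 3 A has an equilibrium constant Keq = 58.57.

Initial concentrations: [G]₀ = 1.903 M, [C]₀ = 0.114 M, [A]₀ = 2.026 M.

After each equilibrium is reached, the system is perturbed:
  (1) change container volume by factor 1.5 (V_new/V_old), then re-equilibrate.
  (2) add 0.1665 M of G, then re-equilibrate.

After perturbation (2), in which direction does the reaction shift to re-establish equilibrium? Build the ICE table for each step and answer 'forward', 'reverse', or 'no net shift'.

Direction: forward

Q₀ = 0.05679 vs Keq = 58.57 ⇒ Q<K, forward
Step 1:
                   G          C          A
  init         1.903      0.114      2.026
  Δ          -0.5623      1.125      1.687
  eq           1.341      1.239      3.713
  solve Keq expr → x = 0.5623; check Q = 58.57
Then change container volume by factor 1.5 (V_new/V_old).
Step 2:
                   G          C          A
  init        0.8938     0.8257      2.475
  Δ          -0.1905      0.381     0.5716
  eq          0.7033      1.207      3.047
  solve Keq expr → x = 0.1905; check Q = 58.57
Then add 0.1665 M of G.
Step 3:
                   G          C          A
  init        0.8698      1.207      3.047
  Δ         -0.02903    0.05806    0.08709
  eq          0.8407      1.265      3.134
  solve Keq expr → x = 0.02903; check Q = 58.57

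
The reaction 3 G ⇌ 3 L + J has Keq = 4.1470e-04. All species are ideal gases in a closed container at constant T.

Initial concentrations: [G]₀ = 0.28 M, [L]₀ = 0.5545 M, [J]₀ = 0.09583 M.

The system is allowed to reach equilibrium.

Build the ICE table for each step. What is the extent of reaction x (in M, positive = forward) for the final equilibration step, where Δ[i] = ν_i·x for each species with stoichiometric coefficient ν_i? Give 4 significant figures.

Q₀ = 0.7443 vs Keq = 4.1470e-04 ⇒ Q>K, reverse
Step 1:
                    G           L           J
  Initial        0.28      0.5545     0.09583
  Change       0.2774     -0.2774    -0.09246
  Equil        0.5574      0.2771    0.003374
  solve Keq expr → x = -0.09246; check Q = 4.1470e-04

x = -0.09246 M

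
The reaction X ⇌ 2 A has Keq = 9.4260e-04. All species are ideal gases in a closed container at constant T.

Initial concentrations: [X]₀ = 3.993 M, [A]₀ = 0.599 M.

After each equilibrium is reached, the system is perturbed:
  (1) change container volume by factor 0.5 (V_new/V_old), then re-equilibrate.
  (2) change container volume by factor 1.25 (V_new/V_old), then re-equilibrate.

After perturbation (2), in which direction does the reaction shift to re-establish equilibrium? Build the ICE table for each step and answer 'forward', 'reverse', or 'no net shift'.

Direction: forward

Q₀ = 0.08986 vs Keq = 9.4260e-04 ⇒ Q>K, reverse
Step 1:
                   X          A
  I            3.993      0.599
  C           0.2678    -0.5356
  E            4.261    0.06337
  solve Keq expr → x = -0.2678; check Q = 9.4260e-04
Then change container volume by factor 0.5 (V_new/V_old).
Step 2:
                   X          A
  I            8.522     0.1267
  C          0.01851   -0.03703
  E             8.54    0.08972
  solve Keq expr → x = -0.01851; check Q = 9.4260e-04
Then change container volume by factor 1.25 (V_new/V_old).
Step 3:
                   X          A
  I            6.832    0.07178
  C        -0.004224   0.008447
  E            6.828    0.08022
  solve Keq expr → x = 0.004224; check Q = 9.4260e-04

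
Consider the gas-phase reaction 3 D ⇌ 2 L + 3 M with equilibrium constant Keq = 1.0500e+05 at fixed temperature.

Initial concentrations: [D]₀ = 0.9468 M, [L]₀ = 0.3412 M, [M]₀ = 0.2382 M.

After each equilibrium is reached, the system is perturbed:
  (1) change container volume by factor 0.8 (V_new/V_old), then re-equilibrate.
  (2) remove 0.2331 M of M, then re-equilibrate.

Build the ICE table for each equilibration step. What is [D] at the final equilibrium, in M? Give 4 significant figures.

[D]_eq = 0.02912 M

Q₀ = 0.001854 vs Keq = 1.0500e+05 ⇒ Q<K, forward
Step 1:
                  D         L         M
  I          0.9468    0.3412    0.2382
  C         -0.9229    0.6153    0.9229
  E         0.02389    0.9565     1.161
  solve Keq expr → x = 0.3076; check Q = 1.0500e+05
Then change container volume by factor 0.8 (V_new/V_old).
Step 2:
                  D         L         M
  I         0.02987     1.196     1.451
  C        0.004621  -0.00308 -0.004621
  E         0.03449     1.193     1.447
  solve Keq expr → x = -0.00154; check Q = 1.0500e+05
Then remove 0.2331 M of M.
Step 3:
                  D         L         M
  I         0.03449     1.193     1.214
  C        -0.00537   0.00358   0.00537
  E         0.02912     1.196     1.219
  solve Keq expr → x = 0.00179; check Q = 1.0500e+05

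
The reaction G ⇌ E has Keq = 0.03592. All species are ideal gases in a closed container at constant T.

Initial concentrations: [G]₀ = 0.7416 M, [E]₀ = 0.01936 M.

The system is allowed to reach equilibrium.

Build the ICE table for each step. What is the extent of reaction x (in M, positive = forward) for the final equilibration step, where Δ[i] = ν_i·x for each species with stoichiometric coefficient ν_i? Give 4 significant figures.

Q₀ = 0.02611 vs Keq = 0.03592 ⇒ Q<K, forward
Step 1:
                   G          E
  init        0.7416    0.01936
  Δ        -0.007026   0.007026
  eq          0.7346    0.02639
  solve Keq expr → x = 0.007026; check Q = 0.03592

x = 0.007026 M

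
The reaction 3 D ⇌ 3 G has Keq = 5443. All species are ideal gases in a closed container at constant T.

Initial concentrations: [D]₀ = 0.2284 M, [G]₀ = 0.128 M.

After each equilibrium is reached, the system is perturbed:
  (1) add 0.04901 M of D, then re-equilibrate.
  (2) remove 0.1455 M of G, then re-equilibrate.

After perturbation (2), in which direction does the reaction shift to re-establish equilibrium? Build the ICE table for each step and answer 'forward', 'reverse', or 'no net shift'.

Direction: forward

Q₀ = 0.176 vs Keq = 5443 ⇒ Q<K, forward
Step 1:
                   D          G
  init        0.2284      0.128
  Δ          -0.2092     0.2092
  eq         0.01917     0.3372
  solve Keq expr → x = 0.06974; check Q = 5443
Then add 0.04901 M of D.
Step 2:
                   D          G
  init       0.06818     0.3372
  Δ         -0.04637    0.04637
  eq         0.02181     0.3836
  solve Keq expr → x = 0.01546; check Q = 5443
Then remove 0.1455 M of G.
Step 3:
                   D          G
  init       0.02181     0.2381
  Δ        -0.007827   0.007827
  eq         0.01398     0.2459
  solve Keq expr → x = 0.002609; check Q = 5443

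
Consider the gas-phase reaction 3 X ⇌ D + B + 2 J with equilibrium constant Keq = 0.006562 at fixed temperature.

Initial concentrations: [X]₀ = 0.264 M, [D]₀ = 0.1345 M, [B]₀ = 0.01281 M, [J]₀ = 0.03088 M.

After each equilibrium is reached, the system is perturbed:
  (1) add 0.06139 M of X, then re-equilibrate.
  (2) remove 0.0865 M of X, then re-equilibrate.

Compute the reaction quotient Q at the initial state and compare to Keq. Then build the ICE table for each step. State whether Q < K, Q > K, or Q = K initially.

Q₀ = 8.9292e-05; Q < K (proceeds forward)

Q₀ = 8.9292e-05 vs Keq = 0.006562 ⇒ Q<K, forward
Step 1:
                  X         D         B         J
  Initial     0.264    0.1345   0.01281   0.03088
  Change   -0.07769    0.0259    0.0259   0.05179
  Equil      0.1863    0.1604   0.03871   0.08267
  solve Keq expr → x = 0.0259; check Q = 0.006562
Then add 0.06139 M of X.
Step 2:
                  X         D         B         J
  Initial    0.2477    0.1604   0.03871   0.08267
  Change   -0.02284  0.007615  0.007615   0.01523
  Equil      0.2249     0.168   0.04632    0.0979
  solve Keq expr → x = 0.007615; check Q = 0.006562
Then remove 0.0865 M of X.
Step 3:
                  X         D         B         J
  Initial    0.1384     0.168   0.04632    0.0979
  Change     0.0323  -0.01077  -0.01077  -0.02153
  Equil      0.1707    0.1572   0.03556   0.07637
  solve Keq expr → x = -0.01077; check Q = 0.006562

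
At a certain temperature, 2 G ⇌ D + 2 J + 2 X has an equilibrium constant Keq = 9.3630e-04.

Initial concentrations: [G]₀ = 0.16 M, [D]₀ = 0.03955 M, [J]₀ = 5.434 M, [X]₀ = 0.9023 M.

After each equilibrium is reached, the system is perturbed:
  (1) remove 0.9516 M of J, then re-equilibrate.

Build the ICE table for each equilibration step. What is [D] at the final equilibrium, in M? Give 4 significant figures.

[D]_eq = 4.0735e-06 M

Q₀ = 37.14 vs Keq = 9.3630e-04 ⇒ Q>K, reverse
Step 1:
                   G          D          J          X
  I             0.16    0.03955      5.434     0.9023
  C          0.07909   -0.03955   -0.07909   -0.07909
  E           0.2391 2.7544e-06      5.355     0.8232
  solve Keq expr → x = -0.03955; check Q = 9.3630e-04
Then remove 0.9516 M of J.
Step 2:
                   G          D          J          X
  I           0.2391 2.7544e-06      4.403     0.8232
  C       -2.6381e-06 1.3190e-06 2.6381e-06 2.6381e-06
  E           0.2391 4.0735e-06      4.403     0.8232
  solve Keq expr → x = 1.3190e-06; check Q = 9.3630e-04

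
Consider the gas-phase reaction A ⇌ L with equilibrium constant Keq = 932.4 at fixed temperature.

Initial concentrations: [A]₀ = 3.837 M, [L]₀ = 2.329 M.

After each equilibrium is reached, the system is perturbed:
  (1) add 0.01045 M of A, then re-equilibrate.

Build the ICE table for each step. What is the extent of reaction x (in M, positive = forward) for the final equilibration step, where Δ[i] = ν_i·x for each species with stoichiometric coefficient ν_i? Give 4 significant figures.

Q₀ = 0.607 vs Keq = 932.4 ⇒ Q<K, forward
Step 1:
                    A           L
  Initial       3.837       2.329
  Change        -3.83        3.83
  Equil      0.006606       6.159
  solve Keq expr → x = 3.83; check Q = 932.4
Then add 0.01045 M of A.
Step 2:
                    A           L
  Initial     0.01706       6.159
  Change     -0.01044     0.01044
  Equil      0.006617        6.17
  solve Keq expr → x = 0.01044; check Q = 932.4

x = 0.01044 M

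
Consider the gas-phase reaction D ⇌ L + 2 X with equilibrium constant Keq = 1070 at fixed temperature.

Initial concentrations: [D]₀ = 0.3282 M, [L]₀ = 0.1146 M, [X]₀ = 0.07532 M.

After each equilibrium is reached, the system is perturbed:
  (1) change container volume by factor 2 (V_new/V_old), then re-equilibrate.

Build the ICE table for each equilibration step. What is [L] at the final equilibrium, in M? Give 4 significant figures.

[L]_eq = 0.2214 M

Q₀ = 0.001981 vs Keq = 1070 ⇒ Q<K, forward
Step 1:
                  D         L         X
  Initial    0.3282    0.1146   0.07532
  Change     -0.328     0.328     0.656
  Equil   2.2119e-04    0.4426    0.7313
  solve Keq expr → x = 0.328; check Q = 1070
Then change container volume by factor 2 (V_new/V_old).
Step 2:
                  D         L         X
  Initial 1.1060e-04    0.2213    0.3656
  Change  -8.2912e-05 8.2912e-05 1.6582e-04
  Equil   2.7685e-05    0.2214    0.3658
  solve Keq expr → x = 8.2912e-05; check Q = 1070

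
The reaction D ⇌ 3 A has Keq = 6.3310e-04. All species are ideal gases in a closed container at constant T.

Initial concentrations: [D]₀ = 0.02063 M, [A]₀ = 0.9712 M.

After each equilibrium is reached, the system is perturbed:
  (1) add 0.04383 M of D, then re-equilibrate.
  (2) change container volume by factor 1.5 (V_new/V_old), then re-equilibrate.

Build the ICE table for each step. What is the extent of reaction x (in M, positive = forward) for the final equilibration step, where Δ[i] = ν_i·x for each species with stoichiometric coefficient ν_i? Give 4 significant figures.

x = 0.004141 M

Q₀ = 44.4 vs Keq = 6.3310e-04 ⇒ Q>K, reverse
Step 1:
                    D           A
  Initial     0.02063      0.9712
  Change       0.3041     -0.9122
  Equil        0.3247     0.05902
  solve Keq expr → x = -0.3041; check Q = 6.3310e-04
Then add 0.04383 M of D.
Step 2:
                    D           A
  Initial      0.3685     0.05902
  Change  -8.3264e-04    0.002498
  Equil        0.3677     0.06152
  solve Keq expr → x = 8.3264e-04; check Q = 6.3310e-04
Then change container volume by factor 1.5 (V_new/V_old).
Step 3:
                    D           A
  Initial      0.2451     0.04101
  Change    -0.004141     0.01242
  Equil         0.241     0.05343
  solve Keq expr → x = 0.004141; check Q = 6.3310e-04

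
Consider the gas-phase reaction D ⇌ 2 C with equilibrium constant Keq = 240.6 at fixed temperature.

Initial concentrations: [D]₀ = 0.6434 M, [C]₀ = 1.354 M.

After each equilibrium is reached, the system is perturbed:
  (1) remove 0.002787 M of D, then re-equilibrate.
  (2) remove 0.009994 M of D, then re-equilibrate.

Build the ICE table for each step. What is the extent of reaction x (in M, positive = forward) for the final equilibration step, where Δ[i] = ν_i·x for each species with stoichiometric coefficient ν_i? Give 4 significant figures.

Q₀ = 2.849 vs Keq = 240.6 ⇒ Q<K, forward
Step 1:
                   D          C
  Initial     0.6434      1.354
  Change     -0.6156      1.231
  Equil      0.02778      2.585
  solve Keq expr → x = 0.6156; check Q = 240.6
Then remove 0.002787 M of D.
Step 2:
                   D          C
  Initial    0.02499      2.585
  Change    0.002672  -0.005345
  Equil      0.02766       2.58
  solve Keq expr → x = -0.002672; check Q = 240.6
Then remove 0.009994 M of D.
Step 3:
                   D          C
  Initial    0.01767       2.58
  Change    0.009584   -0.01917
  Equil      0.02725      2.561
  solve Keq expr → x = -0.009584; check Q = 240.6

x = -0.009584 M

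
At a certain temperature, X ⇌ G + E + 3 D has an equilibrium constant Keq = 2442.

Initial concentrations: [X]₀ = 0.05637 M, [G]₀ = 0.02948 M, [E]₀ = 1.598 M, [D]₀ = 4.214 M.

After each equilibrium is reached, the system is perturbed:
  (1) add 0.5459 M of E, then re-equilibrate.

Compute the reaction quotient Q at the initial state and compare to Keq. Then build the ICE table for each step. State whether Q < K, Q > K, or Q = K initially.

Q₀ = 62.54; Q < K (proceeds forward)

Q₀ = 62.54 vs Keq = 2442 ⇒ Q<K, forward
Step 1:
                    X           G           E           D
  Initial     0.05637     0.02948       1.598       4.214
  Change     -0.05179     0.05179     0.05179      0.1554
  Equil       0.00458     0.08127        1.65       4.369
  solve Keq expr → x = 0.05179; check Q = 2442
Then add 0.5459 M of E.
Step 2:
                    X           G           E           D
  Initial     0.00458     0.08127       2.196       4.369
  Change      0.00139    -0.00139    -0.00139   -0.004171
  Equil       0.00597     0.07988       2.194       4.365
  solve Keq expr → x = -0.00139; check Q = 2442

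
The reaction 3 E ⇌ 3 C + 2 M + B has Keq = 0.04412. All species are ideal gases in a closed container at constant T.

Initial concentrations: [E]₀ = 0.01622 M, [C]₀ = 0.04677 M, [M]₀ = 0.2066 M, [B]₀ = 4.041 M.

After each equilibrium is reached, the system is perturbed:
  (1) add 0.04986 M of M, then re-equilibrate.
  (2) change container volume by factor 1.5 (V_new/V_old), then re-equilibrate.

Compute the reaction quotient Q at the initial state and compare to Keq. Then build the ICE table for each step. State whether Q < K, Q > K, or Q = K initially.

Q₀ = 4.135; Q > K (proceeds reverse)

Q₀ = 4.135 vs Keq = 0.04412 ⇒ Q>K, reverse
Step 1:
                    E           C           M           B
  Initial     0.01622     0.04677      0.2066       4.041
  Change      0.02158    -0.02158    -0.01439   -0.007193
  Equil        0.0378     0.02519      0.1922       4.034
  solve Keq expr → x = -0.007193; check Q = 0.04412
Then add 0.04986 M of M.
Step 2:
                    E           C           M           B
  Initial      0.0378     0.02519      0.2421       4.034
  Change     0.002224   -0.002224   -0.001483 -7.4133e-04
  Equil       0.04002     0.02297      0.2406       4.033
  solve Keq expr → x = -7.4133e-04; check Q = 0.04412
Then change container volume by factor 1.5 (V_new/V_old).
Step 3:
                    E           C           M           B
  Initial     0.02668     0.01531      0.1604       2.689
  Change    -0.003998    0.003998    0.002665    0.001333
  Equil       0.02268     0.01931      0.1631        2.69
  solve Keq expr → x = 0.001333; check Q = 0.04412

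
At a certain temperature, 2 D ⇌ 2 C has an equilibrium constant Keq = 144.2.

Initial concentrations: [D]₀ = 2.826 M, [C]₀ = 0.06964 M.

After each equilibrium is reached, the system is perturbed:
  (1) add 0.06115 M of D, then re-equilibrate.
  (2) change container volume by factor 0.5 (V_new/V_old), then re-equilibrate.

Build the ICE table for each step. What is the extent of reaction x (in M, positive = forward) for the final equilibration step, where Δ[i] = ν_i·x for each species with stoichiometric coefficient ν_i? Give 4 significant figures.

Q₀ = 6.0726e-04 vs Keq = 144.2 ⇒ Q<K, forward
Step 1:
                    D           C
  Initial       2.826     0.06964
  Change       -2.603       2.603
  Equil        0.2226       2.673
  solve Keq expr → x = 1.302; check Q = 144.2
Then add 0.06115 M of D.
Step 2:
                    D           C
  Initial      0.2837       2.673
  Change     -0.05645     0.05645
  Equil        0.2273       2.729
  solve Keq expr → x = 0.02822; check Q = 144.2
Then change container volume by factor 0.5 (V_new/V_old).
Step 3:
                    D           C
  Initial      0.4546       5.459
  Change            0           0
  Equil        0.4546       5.459
  solve Keq expr → x = 0; check Q = 144.2

x = 0 M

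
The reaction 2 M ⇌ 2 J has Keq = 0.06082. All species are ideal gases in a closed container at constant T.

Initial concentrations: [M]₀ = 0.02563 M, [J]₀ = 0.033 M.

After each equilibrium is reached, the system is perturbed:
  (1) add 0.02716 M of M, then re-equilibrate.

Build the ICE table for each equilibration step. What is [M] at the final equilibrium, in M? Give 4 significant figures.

Q₀ = 1.658 vs Keq = 0.06082 ⇒ Q>K, reverse
Step 1:
                   M          J
  init       0.02563      0.033
  Δ           0.0214    -0.0214
  eq         0.04703     0.0116
  solve Keq expr → x = -0.0107; check Q = 0.06082
Then add 0.02716 M of M.
Step 2:
                   M          J
  init       0.07419     0.0116
  Δ        -0.005373   0.005373
  eq         0.06882    0.01697
  solve Keq expr → x = 0.002687; check Q = 0.06082

[M]_eq = 0.06882 M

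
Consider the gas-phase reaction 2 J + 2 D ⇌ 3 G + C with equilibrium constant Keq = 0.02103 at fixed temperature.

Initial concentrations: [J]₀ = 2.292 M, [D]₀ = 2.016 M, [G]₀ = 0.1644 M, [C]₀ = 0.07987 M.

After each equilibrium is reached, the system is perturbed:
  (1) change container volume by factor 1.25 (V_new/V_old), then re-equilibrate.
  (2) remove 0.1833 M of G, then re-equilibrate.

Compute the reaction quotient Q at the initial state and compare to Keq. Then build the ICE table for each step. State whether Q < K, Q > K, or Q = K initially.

Q₀ = 1.6622e-05; Q < K (proceeds forward)

Q₀ = 1.6622e-05 vs Keq = 0.02103 ⇒ Q<K, forward
Step 1:
                    J           D           G           C
  I             2.292       2.016      0.1644     0.07987
  C           -0.4468     -0.4468      0.6702      0.2234
  E             1.845       1.569      0.8346      0.3033
  solve Keq expr → x = 0.2234; check Q = 0.02103
Then change container volume by factor 1.25 (V_new/V_old).
Step 2:
                    J           D           G           C
  I             1.476       1.255      0.6677      0.2426
  C                 0           0           0           0
  E             1.476       1.255      0.6677      0.2426
  solve Keq expr → x = 0; check Q = 0.02103
Then remove 0.1833 M of G.
Step 3:
                    J           D           G           C
  I             1.476       1.255      0.4844      0.2426
  C           -0.0722     -0.0722      0.1083      0.0361
  E             1.404       1.183      0.5927      0.2787
  solve Keq expr → x = 0.0361; check Q = 0.02103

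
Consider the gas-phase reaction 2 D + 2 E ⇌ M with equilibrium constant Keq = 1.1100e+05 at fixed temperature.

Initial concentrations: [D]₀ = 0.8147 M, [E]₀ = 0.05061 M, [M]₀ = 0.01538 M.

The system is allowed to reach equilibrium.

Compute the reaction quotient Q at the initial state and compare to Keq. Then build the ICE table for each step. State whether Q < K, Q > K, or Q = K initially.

Q₀ = 9.047; Q < K (proceeds forward)

Q₀ = 9.047 vs Keq = 1.1100e+05 ⇒ Q<K, forward
Step 1:
                    D           E           M
  init         0.8147     0.05061     0.01538
  Δ          -0.04982    -0.04982     0.02491
  eq           0.7649  7.8768e-04     0.04029
  solve Keq expr → x = 0.02491; check Q = 1.1100e+05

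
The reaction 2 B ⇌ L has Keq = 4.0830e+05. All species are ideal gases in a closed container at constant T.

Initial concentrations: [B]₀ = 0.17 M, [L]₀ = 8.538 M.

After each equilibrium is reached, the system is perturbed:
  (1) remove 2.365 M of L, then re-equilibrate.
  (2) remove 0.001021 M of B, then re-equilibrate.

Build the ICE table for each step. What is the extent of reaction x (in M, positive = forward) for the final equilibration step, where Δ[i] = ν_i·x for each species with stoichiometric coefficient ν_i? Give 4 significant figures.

Q₀ = 295.4 vs Keq = 4.0830e+05 ⇒ Q<K, forward
Step 1:
                    B           L
  init           0.17       8.538
  Δ           -0.1654      0.0827
  eq         0.004595       8.621
  solve Keq expr → x = 0.0827; check Q = 4.0830e+05
Then remove 2.365 M of L.
Step 2:
                    B           L
  init       0.004595       6.256
  Δ       -6.8060e-04  3.4030e-04
  eq         0.003914       6.256
  solve Keq expr → x = 3.4030e-04; check Q = 4.0830e+05
Then remove 0.001021 M of B.
Step 3:
                    B           L
  init       0.002893       6.256
  Δ          0.001021 -5.1042e-04
  eq         0.003914       6.256
  solve Keq expr → x = -5.1042e-04; check Q = 4.0830e+05

x = -5.1042e-04 M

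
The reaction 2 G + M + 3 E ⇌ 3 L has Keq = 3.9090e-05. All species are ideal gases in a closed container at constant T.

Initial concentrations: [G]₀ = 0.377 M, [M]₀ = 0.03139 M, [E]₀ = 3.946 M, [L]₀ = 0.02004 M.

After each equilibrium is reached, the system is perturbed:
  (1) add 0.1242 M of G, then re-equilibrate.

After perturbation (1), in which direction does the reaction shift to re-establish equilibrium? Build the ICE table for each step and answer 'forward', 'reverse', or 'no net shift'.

Q₀ = 2.9359e-05 vs Keq = 3.9090e-05 ⇒ Q<K, forward
Step 1:
                   G          M          E          L
  init         0.377    0.03139      3.946    0.02004
  Δ        -0.001205 -6.0256e-04  -0.001808   0.001808
  eq          0.3758    0.03079      3.944    0.02185
  solve Keq expr → x = 6.0256e-04; check Q = 3.9090e-05
Then add 0.1242 M of G.
Step 2:
                   G          M          E          L
  init           0.5    0.03079      3.944    0.02185
  Δ        -0.002711  -0.001356  -0.004067   0.004067
  eq          0.4973    0.02943       3.94    0.02591
  solve Keq expr → x = 0.001356; check Q = 3.9090e-05

Direction: forward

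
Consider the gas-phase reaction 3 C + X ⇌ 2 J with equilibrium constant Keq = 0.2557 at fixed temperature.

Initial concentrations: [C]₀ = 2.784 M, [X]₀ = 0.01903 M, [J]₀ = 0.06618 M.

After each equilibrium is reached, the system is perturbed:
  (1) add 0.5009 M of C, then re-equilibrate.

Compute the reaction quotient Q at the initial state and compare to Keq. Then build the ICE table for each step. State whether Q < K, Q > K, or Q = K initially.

Q₀ = 0.01067 vs Keq = 0.2557 ⇒ Q<K, forward
Step 1:
                    C           X           J
  init          2.784     0.01903     0.06618
  Δ           -0.0513     -0.0171      0.0342
  eq            2.733    0.001931      0.1004
  solve Keq expr → x = 0.0171; check Q = 0.2557
Then add 0.5009 M of C.
Step 2:
                    C           X           J
  init          3.234    0.001931      0.1004
  Δ         -0.002187 -7.2898e-04    0.001458
  eq            3.231    0.001202      0.1018
  solve Keq expr → x = 7.2898e-04; check Q = 0.2557

Q₀ = 0.01067; Q < K (proceeds forward)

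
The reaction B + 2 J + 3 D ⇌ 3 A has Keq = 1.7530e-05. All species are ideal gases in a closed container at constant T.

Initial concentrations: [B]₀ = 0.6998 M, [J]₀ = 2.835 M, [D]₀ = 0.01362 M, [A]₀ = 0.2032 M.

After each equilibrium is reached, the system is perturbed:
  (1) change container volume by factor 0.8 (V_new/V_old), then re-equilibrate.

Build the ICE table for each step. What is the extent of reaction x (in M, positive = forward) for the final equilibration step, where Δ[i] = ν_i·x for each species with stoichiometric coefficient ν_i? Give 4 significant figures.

x = 9.9068e-04 M

Q₀ = 590.4 vs Keq = 1.7530e-05 ⇒ Q>K, reverse
Step 1:
                  B         J         D         A
  I          0.6998     2.835   0.01362    0.2032
  C         0.06436    0.1287    0.1931   -0.1931
  E          0.7642     2.964    0.2067   0.01013
  solve Keq expr → x = -0.06436; check Q = 1.7530e-05
Then change container volume by factor 0.8 (V_new/V_old).
Step 2:
                  B         J         D         A
  I          0.9552     3.705    0.2584   0.01266
  C       -9.9068e-04 -0.001981 -0.002972  0.002972
  E          0.9542     3.703    0.2554   0.01563
  solve Keq expr → x = 9.9068e-04; check Q = 1.7530e-05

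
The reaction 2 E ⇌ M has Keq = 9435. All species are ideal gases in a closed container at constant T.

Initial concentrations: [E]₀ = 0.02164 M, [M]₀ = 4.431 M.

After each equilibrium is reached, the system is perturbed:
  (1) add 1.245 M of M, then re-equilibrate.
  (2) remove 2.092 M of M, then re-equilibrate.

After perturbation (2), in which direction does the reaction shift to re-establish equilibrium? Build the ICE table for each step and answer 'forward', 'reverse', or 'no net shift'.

Direction: forward

Q₀ = 9462 vs Keq = 9435 ⇒ Q>K, reverse
Step 1:
                  E         M
  Initial   0.02164     4.431
  Change  3.1011e-05 -1.5505e-05
  Equil     0.02167     4.431
  solve Keq expr → x = -1.5505e-05; check Q = 9435
Then add 1.245 M of M.
Step 2:
                  E         M
  Initial   0.02167     5.676
  Change   0.002853 -0.001427
  Equil     0.02452     5.675
  solve Keq expr → x = -0.001427; check Q = 9435
Then remove 2.092 M of M.
Step 3:
                  E         M
  Initial   0.02452     3.583
  Change  -0.005031  0.002516
  Equil     0.01949     3.585
  solve Keq expr → x = 0.002516; check Q = 9435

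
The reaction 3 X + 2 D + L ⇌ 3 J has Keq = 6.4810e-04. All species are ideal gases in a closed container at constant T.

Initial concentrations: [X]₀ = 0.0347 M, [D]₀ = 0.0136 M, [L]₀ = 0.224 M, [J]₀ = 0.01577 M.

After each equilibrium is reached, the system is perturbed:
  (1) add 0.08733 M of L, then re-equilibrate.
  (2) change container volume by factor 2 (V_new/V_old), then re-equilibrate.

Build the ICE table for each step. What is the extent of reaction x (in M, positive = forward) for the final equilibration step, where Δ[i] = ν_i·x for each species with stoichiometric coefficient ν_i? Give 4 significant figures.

x = -2.0411e-05 M

Q₀ = 2266 vs Keq = 6.4810e-04 ⇒ Q>K, reverse
Step 1:
                   X          D          L          J
  init        0.0347     0.0136      0.224    0.01577
  Δ          0.01555    0.01037   0.005183   -0.01555
  eq         0.05025    0.02397     0.2292 2.2121e-04
  solve Keq expr → x = -0.005183; check Q = 6.4810e-04
Then add 0.08733 M of L.
Step 2:
                   X          D          L          J
  init       0.05025    0.02397     0.3165 2.2121e-04
  Δ       -2.4895e-05 -1.6597e-05 -8.2984e-06 2.4895e-05
  eq         0.05022    0.02395     0.3165 2.4610e-04
  solve Keq expr → x = 8.2984e-06; check Q = 6.4810e-04
Then change container volume by factor 2 (V_new/V_old).
Step 3:
                   X          D          L          J
  init       0.02511    0.01197     0.1583 1.2305e-04
  Δ       6.1232e-05 4.0822e-05 2.0411e-05 -6.1232e-05
  eq         0.02517    0.01202     0.1583 6.1818e-05
  solve Keq expr → x = -2.0411e-05; check Q = 6.4810e-04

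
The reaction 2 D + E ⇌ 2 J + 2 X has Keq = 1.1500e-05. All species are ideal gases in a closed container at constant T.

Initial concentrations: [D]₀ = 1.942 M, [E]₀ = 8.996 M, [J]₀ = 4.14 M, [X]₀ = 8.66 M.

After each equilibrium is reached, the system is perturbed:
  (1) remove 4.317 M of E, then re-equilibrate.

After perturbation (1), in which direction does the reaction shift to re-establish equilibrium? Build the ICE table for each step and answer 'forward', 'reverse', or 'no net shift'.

Q₀ = 37.89 vs Keq = 1.1500e-05 ⇒ Q>K, reverse
Step 1:
                    D           E           J           X
  init          1.942       8.996        4.14        8.66
  Δ             4.125       2.062      -4.125      -4.125
  eq            6.067       11.06     0.01509       4.535
  solve Keq expr → x = -2.062; check Q = 1.1500e-05
Then remove 4.317 M of E.
Step 2:
                    D           E           J           X
  init          6.067       6.741     0.01509       4.535
  Δ          0.003291    0.001645   -0.003291   -0.003291
  eq             6.07       6.743      0.0118       4.532
  solve Keq expr → x = -0.001645; check Q = 1.1500e-05

Direction: reverse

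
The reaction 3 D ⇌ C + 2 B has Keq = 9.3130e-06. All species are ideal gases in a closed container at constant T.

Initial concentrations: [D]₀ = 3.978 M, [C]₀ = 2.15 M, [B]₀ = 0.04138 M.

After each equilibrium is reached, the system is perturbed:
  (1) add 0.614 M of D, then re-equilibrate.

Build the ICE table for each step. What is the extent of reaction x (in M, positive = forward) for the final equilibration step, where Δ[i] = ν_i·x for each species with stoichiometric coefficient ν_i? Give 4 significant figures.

x = 0.001973 M

Q₀ = 5.8482e-05 vs Keq = 9.3130e-06 ⇒ Q>K, reverse
Step 1:
                   D          C          B
  init         3.978       2.15    0.04138
  Δ          0.03688   -0.01229   -0.02459
  eq           4.015      2.138    0.01679
  solve Keq expr → x = -0.01229; check Q = 9.3130e-06
Then add 0.614 M of D.
Step 2:
                   D          C          B
  init         4.629      2.138    0.01679
  Δ        -0.005919   0.001973   0.003946
  eq           4.623       2.14    0.02074
  solve Keq expr → x = 0.001973; check Q = 9.3130e-06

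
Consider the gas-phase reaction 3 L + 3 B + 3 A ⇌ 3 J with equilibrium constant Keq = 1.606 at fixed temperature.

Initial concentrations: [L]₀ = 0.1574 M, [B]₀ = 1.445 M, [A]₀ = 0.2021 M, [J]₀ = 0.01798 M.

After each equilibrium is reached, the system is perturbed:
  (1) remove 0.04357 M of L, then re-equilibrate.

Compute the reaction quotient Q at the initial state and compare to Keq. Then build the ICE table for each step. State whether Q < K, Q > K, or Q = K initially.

Q₀ = 0.05985 vs Keq = 1.606 ⇒ Q<K, forward
Step 1:
                   L          B          A          J
  init        0.1574      1.445     0.2021    0.01798
  Δ         -0.02242   -0.02242   -0.02242    0.02242
  eq           0.135      1.423     0.1797     0.0404
  solve Keq expr → x = 0.007474; check Q = 1.606
Then remove 0.04357 M of L.
Step 2:
                   L          B          A          J
  init       0.09141      1.423     0.1797     0.0404
  Δ         0.008763   0.008763   0.008763  -0.008763
  eq          0.1002      1.431     0.1884    0.03164
  solve Keq expr → x = -0.002921; check Q = 1.606

Q₀ = 0.05985; Q < K (proceeds forward)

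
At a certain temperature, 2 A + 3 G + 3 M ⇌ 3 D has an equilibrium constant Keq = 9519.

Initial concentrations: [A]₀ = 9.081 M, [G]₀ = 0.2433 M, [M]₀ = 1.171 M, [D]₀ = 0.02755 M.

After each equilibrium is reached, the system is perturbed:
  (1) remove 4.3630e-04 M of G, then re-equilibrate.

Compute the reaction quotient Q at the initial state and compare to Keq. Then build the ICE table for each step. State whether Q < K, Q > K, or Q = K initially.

Q₀ = 1.0965e-05; Q < K (proceeds forward)

Q₀ = 1.0965e-05 vs Keq = 9519 ⇒ Q<K, forward
Step 1:
                  A         G         M         D
  init        9.081    0.2433     1.171   0.02755
  Δ         -0.1601   -0.2401   -0.2401    0.2401
  eq          8.921  0.003155    0.9309    0.2677
  solve Keq expr → x = 0.08005; check Q = 9519
Then remove 4.3630e-04 M of G.
Step 2:
                  A         G         M         D
  init        8.921  0.002718    0.9309    0.2677
  Δ       2.8648e-04 4.2972e-04 4.2972e-04 -4.2972e-04
  eq          8.921  0.003148    0.9313    0.2673
  solve Keq expr → x = -1.4324e-04; check Q = 9519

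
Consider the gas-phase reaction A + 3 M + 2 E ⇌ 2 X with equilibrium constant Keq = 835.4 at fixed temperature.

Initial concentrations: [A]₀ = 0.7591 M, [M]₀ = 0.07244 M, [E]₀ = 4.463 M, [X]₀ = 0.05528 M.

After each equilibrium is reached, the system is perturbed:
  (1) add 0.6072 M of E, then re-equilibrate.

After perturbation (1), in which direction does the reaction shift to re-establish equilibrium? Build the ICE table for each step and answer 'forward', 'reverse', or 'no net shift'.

Q₀ = 0.5317 vs Keq = 835.4 ⇒ Q<K, forward
Step 1:
                  A         M         E         X
  Initial    0.7591   0.07244     4.463   0.05528
  Change   -0.02107  -0.06321  -0.04214   0.04214
  Equil       0.738  0.009235     4.421   0.09742
  solve Keq expr → x = 0.02107; check Q = 835.4
Then add 0.6072 M of E.
Step 2:
                  A         M         E         X
  Initial     0.738  0.009235     5.028   0.09742
  Change  -2.4321e-04 -7.2963e-04 -4.8642e-04 4.8642e-04
  Equil      0.7378  0.008505     5.028    0.0979
  solve Keq expr → x = 2.4321e-04; check Q = 835.4

Direction: forward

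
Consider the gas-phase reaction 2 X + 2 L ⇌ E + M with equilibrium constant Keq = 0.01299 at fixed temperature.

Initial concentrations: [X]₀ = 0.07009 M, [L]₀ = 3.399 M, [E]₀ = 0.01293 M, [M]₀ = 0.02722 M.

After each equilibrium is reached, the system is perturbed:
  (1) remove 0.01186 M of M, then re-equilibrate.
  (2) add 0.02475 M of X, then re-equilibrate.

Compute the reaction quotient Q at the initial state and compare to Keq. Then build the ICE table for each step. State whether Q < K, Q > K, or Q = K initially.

Q₀ = 0.006201; Q < K (proceeds forward)

Q₀ = 0.006201 vs Keq = 0.01299 ⇒ Q<K, forward
Step 1:
                  X         L         E         M
  Initial   0.07009     3.399   0.01293   0.02722
  Change  -0.009098 -0.009098  0.004549  0.004549
  Equil     0.06099      3.39   0.01748   0.03177
  solve Keq expr → x = 0.004549; check Q = 0.01299
Then remove 0.01186 M of M.
Step 2:
                  X         L         E         M
  Initial   0.06099      3.39   0.01748   0.01991
  Change  -0.005495 -0.005495  0.002747  0.002747
  Equil      0.0555     3.384   0.02023   0.02266
  solve Keq expr → x = 0.002747; check Q = 0.01299
Then add 0.02475 M of X.
Step 3:
                  X         L         E         M
  Initial   0.08025     3.384   0.02023   0.02266
  Change   -0.01068  -0.01068  0.005338  0.005338
  Equil     0.06957     3.374   0.02556   0.02799
  solve Keq expr → x = 0.005338; check Q = 0.01299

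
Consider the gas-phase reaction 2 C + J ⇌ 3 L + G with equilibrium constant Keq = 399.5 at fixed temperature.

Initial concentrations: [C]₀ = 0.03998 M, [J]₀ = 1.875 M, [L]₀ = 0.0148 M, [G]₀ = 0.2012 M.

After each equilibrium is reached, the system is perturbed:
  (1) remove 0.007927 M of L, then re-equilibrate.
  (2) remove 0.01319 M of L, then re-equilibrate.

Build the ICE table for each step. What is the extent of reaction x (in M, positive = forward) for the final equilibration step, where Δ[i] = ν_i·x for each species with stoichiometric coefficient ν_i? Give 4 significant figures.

x = 4.1376e-05 M

Q₀ = 2.1763e-04 vs Keq = 399.5 ⇒ Q<K, forward
Step 1:
                  C         J         L         G
  init      0.03998     1.875    0.0148    0.2012
  Δ        -0.03963  -0.01982   0.05945   0.01982
  eq      3.4936e-04     1.855   0.07425     0.221
  solve Keq expr → x = 0.01982; check Q = 399.5
Then remove 0.007927 M of L.
Step 2:
                  C         J         L         G
  init    3.4936e-04     1.855   0.06632     0.221
  Δ       -5.3869e-05 -2.6935e-05 8.0804e-05 2.6935e-05
  eq      2.9549e-04     1.855    0.0664     0.221
  solve Keq expr → x = 2.6935e-05; check Q = 399.5
Then remove 0.01319 M of L.
Step 3:
                  C         J         L         G
  init    2.9549e-04     1.855   0.05321     0.221
  Δ       -8.2752e-05 -4.1376e-05 1.2413e-04 4.1376e-05
  eq      2.1274e-04     1.855   0.05333    0.2211
  solve Keq expr → x = 4.1376e-05; check Q = 399.5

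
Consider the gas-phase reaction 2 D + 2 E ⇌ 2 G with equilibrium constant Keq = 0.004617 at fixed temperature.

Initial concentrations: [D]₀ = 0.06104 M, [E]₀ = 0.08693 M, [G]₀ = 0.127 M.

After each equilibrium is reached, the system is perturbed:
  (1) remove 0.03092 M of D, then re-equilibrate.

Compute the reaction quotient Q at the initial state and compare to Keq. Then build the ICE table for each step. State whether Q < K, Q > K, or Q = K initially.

Q₀ = 572.8 vs Keq = 0.004617 ⇒ Q>K, reverse
Step 1:
                    D           E           G
  Initial     0.06104     0.08693       0.127
  Change       0.1243      0.1243     -0.1243
  Equil        0.1854      0.2113    0.002661
  solve Keq expr → x = -0.06217; check Q = 0.004617
Then remove 0.03092 M of D.
Step 2:
                    D           E           G
  Initial      0.1545      0.2113    0.002661
  Change   4.3309e-04  4.3309e-04 -4.3309e-04
  Equil        0.1549      0.2117    0.002228
  solve Keq expr → x = -2.1655e-04; check Q = 0.004617

Q₀ = 572.8; Q > K (proceeds reverse)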